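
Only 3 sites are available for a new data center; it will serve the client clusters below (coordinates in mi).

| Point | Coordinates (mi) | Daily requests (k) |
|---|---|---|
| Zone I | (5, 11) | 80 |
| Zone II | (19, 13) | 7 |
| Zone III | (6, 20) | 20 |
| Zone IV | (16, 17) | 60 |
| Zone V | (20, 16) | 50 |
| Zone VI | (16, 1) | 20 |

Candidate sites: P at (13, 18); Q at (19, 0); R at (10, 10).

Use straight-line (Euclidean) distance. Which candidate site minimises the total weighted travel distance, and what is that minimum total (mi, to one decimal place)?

P, total 1949.7 mi

Total weighted distance at each candidate:
  P (13, 18): total = 1949.7
  Q (19, 0): total = 3893.0
  R (10, 10): total = 2042.3
Minimum is at P with total 1949.7 mi.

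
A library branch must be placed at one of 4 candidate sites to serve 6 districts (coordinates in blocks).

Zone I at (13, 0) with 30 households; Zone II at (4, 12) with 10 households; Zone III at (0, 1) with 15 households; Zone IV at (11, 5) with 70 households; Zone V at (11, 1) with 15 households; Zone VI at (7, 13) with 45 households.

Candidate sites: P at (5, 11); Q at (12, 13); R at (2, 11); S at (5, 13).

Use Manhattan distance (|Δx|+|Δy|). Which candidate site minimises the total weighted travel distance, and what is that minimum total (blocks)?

Q, total 1920 blocks

Total weighted distance at each candidate:
  P (5, 11): total = 2075
  Q (12, 13): total = 1920
  R (2, 11): total = 2520
  S (5, 13): total = 2245
Minimum is at Q with total 1920 blocks.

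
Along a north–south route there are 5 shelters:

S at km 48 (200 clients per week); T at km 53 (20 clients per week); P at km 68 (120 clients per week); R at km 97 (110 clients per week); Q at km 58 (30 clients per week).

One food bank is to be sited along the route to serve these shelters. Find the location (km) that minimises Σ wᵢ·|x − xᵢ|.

For a sum of weighted absolute distances on a line, the optimum is the weighted median (not the mean). Total weight W = 480; half-weight = 240.
Sort by position and accumulate weight:
  km 48 (S, w=200) → cum 200
  km 53 (T, w=20) → cum 220
  km 58 (Q, w=30) → cum 250  ≥ 240 → median here
  km 68 (P, w=120) → cum 370
  km 97 (R, w=110) → cum 480
Optimal location: km 58.

x = 58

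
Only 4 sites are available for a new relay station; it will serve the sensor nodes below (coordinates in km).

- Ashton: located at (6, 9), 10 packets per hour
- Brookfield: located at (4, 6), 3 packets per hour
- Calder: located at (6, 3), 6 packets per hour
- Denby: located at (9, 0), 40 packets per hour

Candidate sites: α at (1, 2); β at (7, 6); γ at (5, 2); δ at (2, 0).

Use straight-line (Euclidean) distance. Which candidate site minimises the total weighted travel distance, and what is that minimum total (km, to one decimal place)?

Total weighted distance at each candidate:
  α (1, 2): total = 461.5
  β (7, 6): total = 312.6
  γ (5, 2): total = 270.5
  δ (2, 0): total = 427.5
Minimum is at γ with total 270.5 km.

γ, total 270.5 km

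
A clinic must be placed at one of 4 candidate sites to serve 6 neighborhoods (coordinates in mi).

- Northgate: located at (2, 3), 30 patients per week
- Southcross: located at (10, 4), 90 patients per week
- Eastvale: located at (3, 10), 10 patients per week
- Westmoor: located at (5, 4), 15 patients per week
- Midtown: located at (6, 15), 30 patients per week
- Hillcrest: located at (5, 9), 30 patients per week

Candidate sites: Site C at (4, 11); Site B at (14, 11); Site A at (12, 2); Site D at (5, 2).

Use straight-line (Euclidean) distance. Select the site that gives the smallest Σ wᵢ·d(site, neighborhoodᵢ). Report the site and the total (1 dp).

Site D, total 1293.1 mi

Total weighted distance at each candidate:
  Site C (4, 11): total = 1398.6
  Site B (14, 11): total = 1984.7
  Site A (12, 2): total = 1512.2
  Site D (5, 2): total = 1293.1
Minimum is at Site D with total 1293.1 mi.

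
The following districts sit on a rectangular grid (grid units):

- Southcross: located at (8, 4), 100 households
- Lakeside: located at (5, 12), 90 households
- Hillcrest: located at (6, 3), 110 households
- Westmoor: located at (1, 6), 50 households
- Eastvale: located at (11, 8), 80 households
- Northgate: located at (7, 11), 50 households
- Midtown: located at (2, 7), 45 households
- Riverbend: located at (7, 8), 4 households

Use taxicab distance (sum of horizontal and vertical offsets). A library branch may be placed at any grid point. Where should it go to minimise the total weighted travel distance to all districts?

Manhattan distance separates: Σwᵢ(|x−xᵢ|+|y−yᵢ|) = Σwᵢ|x−xᵢ| + Σwᵢ|y−yᵢ|, so x and y are optimised independently as 1-D weighted medians.
Total weight W = 529; half = 264.5.
x-coordinate, sorted with cumulative weight:
  x=1 (Westmoor, w=50) cum 50
  x=2 (Midtown, w=45) cum 95
  x=5 (Lakeside, w=90) cum 185
  x=6 (Hillcrest, w=110) cum 295  ← median
  x=7 (Northgate, w=50) cum 345
  x=7 (Riverbend, w=4) cum 349
  x=8 (Southcross, w=100) cum 449
  x=11 (Eastvale, w=80) cum 529
⇒ x* = 6
y-coordinate, sorted with cumulative weight:
  y=3 (Hillcrest, w=110) cum 110
  y=4 (Southcross, w=100) cum 210
  y=6 (Westmoor, w=50) cum 260
  y=7 (Midtown, w=45) cum 305  ← median
  y=8 (Eastvale, w=80) cum 385
  y=8 (Riverbend, w=4) cum 389
  y=11 (Northgate, w=50) cum 439
  y=12 (Lakeside, w=90) cum 529
⇒ y* = 7

(6, 7)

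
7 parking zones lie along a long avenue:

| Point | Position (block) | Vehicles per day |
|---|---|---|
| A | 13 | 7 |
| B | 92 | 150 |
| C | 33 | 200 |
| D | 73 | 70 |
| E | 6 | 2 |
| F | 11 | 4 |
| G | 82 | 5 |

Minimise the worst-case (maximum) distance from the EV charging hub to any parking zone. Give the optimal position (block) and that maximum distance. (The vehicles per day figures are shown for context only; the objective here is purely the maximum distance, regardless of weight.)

The 1-center on a line is the midpoint of the two extreme points: leftmost at 6, rightmost at 92.
Optimal location = (6 + 92)/2 = 49; maximum distance = (92 − 6)/2 = 43.

location 49, max distance 43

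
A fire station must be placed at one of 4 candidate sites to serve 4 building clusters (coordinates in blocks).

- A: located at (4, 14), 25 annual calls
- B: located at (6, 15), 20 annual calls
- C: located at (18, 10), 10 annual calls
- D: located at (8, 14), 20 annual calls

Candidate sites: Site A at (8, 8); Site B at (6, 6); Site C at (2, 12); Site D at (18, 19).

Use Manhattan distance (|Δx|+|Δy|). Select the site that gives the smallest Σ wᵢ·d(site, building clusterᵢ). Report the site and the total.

Site C, total 580 blocks

Total weighted distance at each candidate:
  Site A (8, 8): total = 670
  Site B (6, 6): total = 790
  Site C (2, 12): total = 580
  Site D (18, 19): total = 1185
Minimum is at Site C with total 580 blocks.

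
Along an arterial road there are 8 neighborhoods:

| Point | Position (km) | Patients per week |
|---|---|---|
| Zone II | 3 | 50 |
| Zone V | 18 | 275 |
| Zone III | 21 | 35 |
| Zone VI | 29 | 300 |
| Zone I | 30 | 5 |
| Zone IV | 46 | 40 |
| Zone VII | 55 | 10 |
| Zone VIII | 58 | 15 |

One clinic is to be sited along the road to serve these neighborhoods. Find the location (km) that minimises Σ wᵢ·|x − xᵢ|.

x = 29

For a sum of weighted absolute distances on a line, the optimum is the weighted median (not the mean). Total weight W = 730; half-weight = 365.
Sort by position and accumulate weight:
  km 3 (Zone II, w=50) → cum 50
  km 18 (Zone V, w=275) → cum 325
  km 21 (Zone III, w=35) → cum 360
  km 29 (Zone VI, w=300) → cum 660  ≥ 365 → median here
  km 30 (Zone I, w=5) → cum 665
  km 46 (Zone IV, w=40) → cum 705
  km 55 (Zone VII, w=10) → cum 715
  km 58 (Zone VIII, w=15) → cum 730
Optimal location: km 29.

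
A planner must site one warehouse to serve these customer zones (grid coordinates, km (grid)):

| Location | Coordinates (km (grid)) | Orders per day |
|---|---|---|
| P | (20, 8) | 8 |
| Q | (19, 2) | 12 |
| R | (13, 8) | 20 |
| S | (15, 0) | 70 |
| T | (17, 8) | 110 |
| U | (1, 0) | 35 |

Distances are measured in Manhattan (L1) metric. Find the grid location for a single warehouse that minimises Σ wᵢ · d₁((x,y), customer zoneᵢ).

Manhattan distance separates: Σwᵢ(|x−xᵢ|+|y−yᵢ|) = Σwᵢ|x−xᵢ| + Σwᵢ|y−yᵢ|, so x and y are optimised independently as 1-D weighted medians.
Total weight W = 255; half = 127.5.
x-coordinate, sorted with cumulative weight:
  x=1 (U, w=35) cum 35
  x=13 (R, w=20) cum 55
  x=15 (S, w=70) cum 125
  x=17 (T, w=110) cum 235  ← median
  x=19 (Q, w=12) cum 247
  x=20 (P, w=8) cum 255
⇒ x* = 17
y-coordinate, sorted with cumulative weight:
  y=0 (S, w=70) cum 70
  y=0 (U, w=35) cum 105
  y=2 (Q, w=12) cum 117
  y=8 (P, w=8) cum 125
  y=8 (R, w=20) cum 145  ← median
  y=8 (T, w=110) cum 255
⇒ y* = 8

(17, 8)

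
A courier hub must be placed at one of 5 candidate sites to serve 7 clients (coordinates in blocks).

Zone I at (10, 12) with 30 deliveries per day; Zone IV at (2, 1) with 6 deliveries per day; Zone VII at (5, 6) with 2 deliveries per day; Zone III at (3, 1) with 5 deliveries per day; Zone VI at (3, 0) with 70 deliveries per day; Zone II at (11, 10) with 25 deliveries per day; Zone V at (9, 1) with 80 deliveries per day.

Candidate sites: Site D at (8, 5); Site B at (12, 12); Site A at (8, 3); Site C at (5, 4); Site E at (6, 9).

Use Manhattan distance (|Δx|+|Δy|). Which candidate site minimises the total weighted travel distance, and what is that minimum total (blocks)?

Total weighted distance at each candidate:
  Site D (8, 5): total = 1683
  Site B (12, 12): total = 2977
  Site A (8, 3): total = 1475
  Site C (5, 4): total = 1735
  Site E (6, 9): total = 2215
Minimum is at Site A with total 1475 blocks.

Site A, total 1475 blocks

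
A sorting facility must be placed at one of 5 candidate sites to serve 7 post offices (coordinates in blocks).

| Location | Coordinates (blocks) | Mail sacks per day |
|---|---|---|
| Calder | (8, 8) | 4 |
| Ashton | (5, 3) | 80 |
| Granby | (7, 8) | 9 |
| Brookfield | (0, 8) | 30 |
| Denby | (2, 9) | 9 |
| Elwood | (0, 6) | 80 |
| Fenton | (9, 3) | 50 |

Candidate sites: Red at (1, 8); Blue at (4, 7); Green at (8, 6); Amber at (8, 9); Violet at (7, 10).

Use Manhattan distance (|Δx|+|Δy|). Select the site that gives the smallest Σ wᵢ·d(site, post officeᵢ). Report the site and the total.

Total weighted distance at each candidate:
  Red (1, 8): total = 1740
  Blue (4, 7): total = 1492
  Green (8, 6): total = 1736
  Amber (8, 9): total = 2296
  Violet (7, 10): total = 2404
Minimum is at Blue with total 1492 blocks.

Blue, total 1492 blocks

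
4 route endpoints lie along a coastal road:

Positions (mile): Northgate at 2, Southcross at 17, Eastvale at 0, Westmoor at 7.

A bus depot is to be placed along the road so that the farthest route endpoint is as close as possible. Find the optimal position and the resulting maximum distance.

The 1-center on a line is the midpoint of the two extreme points: leftmost at 0, rightmost at 17.
Optimal location = (0 + 17)/2 = 8.5; maximum distance = (17 − 0)/2 = 8.5.

location 8.5, max distance 8.5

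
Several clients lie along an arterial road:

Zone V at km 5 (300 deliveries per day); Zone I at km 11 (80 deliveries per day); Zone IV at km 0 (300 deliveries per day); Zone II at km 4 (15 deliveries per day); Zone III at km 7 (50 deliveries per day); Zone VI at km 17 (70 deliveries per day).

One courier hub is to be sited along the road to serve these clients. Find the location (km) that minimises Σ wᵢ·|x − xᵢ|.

For a sum of weighted absolute distances on a line, the optimum is the weighted median (not the mean). Total weight W = 815; half-weight = 407.5.
Sort by position and accumulate weight:
  km 0 (Zone IV, w=300) → cum 300
  km 4 (Zone II, w=15) → cum 315
  km 5 (Zone V, w=300) → cum 615  ≥ 407.5 → median here
  km 7 (Zone III, w=50) → cum 665
  km 11 (Zone I, w=80) → cum 745
  km 17 (Zone VI, w=70) → cum 815
Optimal location: km 5.

x = 5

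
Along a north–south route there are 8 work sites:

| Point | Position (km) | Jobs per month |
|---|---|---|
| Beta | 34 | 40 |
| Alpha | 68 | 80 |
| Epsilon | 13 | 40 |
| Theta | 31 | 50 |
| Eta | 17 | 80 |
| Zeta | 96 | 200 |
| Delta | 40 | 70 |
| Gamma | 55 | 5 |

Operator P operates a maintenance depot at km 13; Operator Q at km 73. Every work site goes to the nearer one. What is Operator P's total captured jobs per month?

The indifferent point is the midpoint (13+73)/2 = 43; work sites left of it (closer to Operator P at 13) go to Operator P, those right go to Operator Q.
  Epsilon at 13 (w=40) → Operator P
  Eta at 17 (w=80) → Operator P
  Theta at 31 (w=50) → Operator P
  Beta at 34 (w=40) → Operator P
  Delta at 40 (w=70) → Operator P
  Gamma at 55 (w=5) → Operator Q
  Alpha at 68 (w=80) → Operator Q
  Zeta at 96 (w=200) → Operator Q
Operator P captures 280; Operator Q captures 285.

280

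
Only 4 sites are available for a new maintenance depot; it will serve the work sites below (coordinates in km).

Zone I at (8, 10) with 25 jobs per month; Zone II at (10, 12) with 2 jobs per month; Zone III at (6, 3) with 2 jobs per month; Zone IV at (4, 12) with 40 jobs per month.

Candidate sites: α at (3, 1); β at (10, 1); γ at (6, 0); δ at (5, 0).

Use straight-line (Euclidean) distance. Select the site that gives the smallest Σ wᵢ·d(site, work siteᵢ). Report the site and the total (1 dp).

Total weighted distance at each candidate:
  α (3, 1): total = 732.5
  β (10, 1): total = 762.6
  γ (6, 0): total = 772.9
  δ (5, 0): total = 775.0
Minimum is at α with total 732.5 km.

α, total 732.5 km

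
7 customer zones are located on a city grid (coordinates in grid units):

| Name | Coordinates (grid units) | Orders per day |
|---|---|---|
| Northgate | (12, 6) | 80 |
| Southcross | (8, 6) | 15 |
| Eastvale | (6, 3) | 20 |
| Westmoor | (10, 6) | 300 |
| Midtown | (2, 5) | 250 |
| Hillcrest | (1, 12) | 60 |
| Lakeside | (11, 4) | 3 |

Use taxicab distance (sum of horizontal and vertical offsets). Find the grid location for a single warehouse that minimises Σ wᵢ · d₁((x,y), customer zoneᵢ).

Manhattan distance separates: Σwᵢ(|x−xᵢ|+|y−yᵢ|) = Σwᵢ|x−xᵢ| + Σwᵢ|y−yᵢ|, so x and y are optimised independently as 1-D weighted medians.
Total weight W = 728; half = 364.
x-coordinate, sorted with cumulative weight:
  x=1 (Hillcrest, w=60) cum 60
  x=2 (Midtown, w=250) cum 310
  x=6 (Eastvale, w=20) cum 330
  x=8 (Southcross, w=15) cum 345
  x=10 (Westmoor, w=300) cum 645  ← median
  x=11 (Lakeside, w=3) cum 648
  x=12 (Northgate, w=80) cum 728
⇒ x* = 10
y-coordinate, sorted with cumulative weight:
  y=3 (Eastvale, w=20) cum 20
  y=4 (Lakeside, w=3) cum 23
  y=5 (Midtown, w=250) cum 273
  y=6 (Northgate, w=80) cum 353
  y=6 (Southcross, w=15) cum 368  ← median
  y=6 (Westmoor, w=300) cum 668
  y=12 (Hillcrest, w=60) cum 728
⇒ y* = 6

(10, 6)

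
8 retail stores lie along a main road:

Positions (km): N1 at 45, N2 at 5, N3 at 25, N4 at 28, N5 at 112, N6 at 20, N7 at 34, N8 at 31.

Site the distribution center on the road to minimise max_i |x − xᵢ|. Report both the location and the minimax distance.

The 1-center on a line is the midpoint of the two extreme points: leftmost at 5, rightmost at 112.
Optimal location = (5 + 112)/2 = 58.5; maximum distance = (112 − 5)/2 = 53.5.

location 58.5, max distance 53.5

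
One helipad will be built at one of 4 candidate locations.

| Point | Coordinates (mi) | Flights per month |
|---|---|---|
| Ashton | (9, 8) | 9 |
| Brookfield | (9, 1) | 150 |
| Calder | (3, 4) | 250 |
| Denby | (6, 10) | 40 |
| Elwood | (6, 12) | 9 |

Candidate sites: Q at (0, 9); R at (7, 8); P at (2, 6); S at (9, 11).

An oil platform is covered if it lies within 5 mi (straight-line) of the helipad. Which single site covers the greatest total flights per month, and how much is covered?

P, covering 250

Coverage radius r = 5 mi; a point is covered iff (Δx)²+(Δy)² ≤ 5² = 25.
  Q (0, 9): covers {none} → 0
  R (7, 8): covers {Ashton, Denby, Elwood} → 58
  P (2, 6): covers {Calder} → 250
  S (9, 11): covers {Ashton, Denby, Elwood} → 58
Maximum coverage at P: 250 flights per month.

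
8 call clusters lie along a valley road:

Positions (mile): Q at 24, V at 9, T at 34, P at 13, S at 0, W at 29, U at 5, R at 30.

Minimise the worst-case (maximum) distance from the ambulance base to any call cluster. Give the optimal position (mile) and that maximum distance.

The 1-center on a line is the midpoint of the two extreme points: leftmost at 0, rightmost at 34.
Optimal location = (0 + 34)/2 = 17; maximum distance = (34 − 0)/2 = 17.

location 17, max distance 17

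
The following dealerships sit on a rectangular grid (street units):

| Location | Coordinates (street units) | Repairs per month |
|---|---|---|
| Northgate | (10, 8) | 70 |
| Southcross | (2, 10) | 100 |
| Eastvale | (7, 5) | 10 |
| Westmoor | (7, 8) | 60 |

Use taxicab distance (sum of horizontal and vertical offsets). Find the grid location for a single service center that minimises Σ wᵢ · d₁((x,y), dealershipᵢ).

Manhattan distance separates: Σwᵢ(|x−xᵢ|+|y−yᵢ|) = Σwᵢ|x−xᵢ| + Σwᵢ|y−yᵢ|, so x and y are optimised independently as 1-D weighted medians.
Total weight W = 240; half = 120.
x-coordinate, sorted with cumulative weight:
  x=2 (Southcross, w=100) cum 100
  x=7 (Eastvale, w=10) cum 110
  x=7 (Westmoor, w=60) cum 170  ← median
  x=10 (Northgate, w=70) cum 240
⇒ x* = 7
y-coordinate, sorted with cumulative weight:
  y=5 (Eastvale, w=10) cum 10
  y=8 (Northgate, w=70) cum 80
  y=8 (Westmoor, w=60) cum 140  ← median
  y=10 (Southcross, w=100) cum 240
⇒ y* = 8

(7, 8)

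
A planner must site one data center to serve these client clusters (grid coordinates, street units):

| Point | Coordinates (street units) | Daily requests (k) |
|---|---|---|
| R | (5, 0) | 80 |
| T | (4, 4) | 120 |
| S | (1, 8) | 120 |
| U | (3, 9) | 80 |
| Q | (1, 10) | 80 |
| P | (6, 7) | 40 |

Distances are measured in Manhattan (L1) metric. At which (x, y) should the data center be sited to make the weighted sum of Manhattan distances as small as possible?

Manhattan distance separates: Σwᵢ(|x−xᵢ|+|y−yᵢ|) = Σwᵢ|x−xᵢ| + Σwᵢ|y−yᵢ|, so x and y are optimised independently as 1-D weighted medians.
Total weight W = 520; half = 260.
x-coordinate, sorted with cumulative weight:
  x=1 (S, w=120) cum 120
  x=1 (Q, w=80) cum 200
  x=3 (U, w=80) cum 280  ← median
  x=4 (T, w=120) cum 400
  x=5 (R, w=80) cum 480
  x=6 (P, w=40) cum 520
⇒ x* = 3
y-coordinate, sorted with cumulative weight:
  y=0 (R, w=80) cum 80
  y=4 (T, w=120) cum 200
  y=7 (P, w=40) cum 240
  y=8 (S, w=120) cum 360  ← median
  y=9 (U, w=80) cum 440
  y=10 (Q, w=80) cum 520
⇒ y* = 8

(3, 8)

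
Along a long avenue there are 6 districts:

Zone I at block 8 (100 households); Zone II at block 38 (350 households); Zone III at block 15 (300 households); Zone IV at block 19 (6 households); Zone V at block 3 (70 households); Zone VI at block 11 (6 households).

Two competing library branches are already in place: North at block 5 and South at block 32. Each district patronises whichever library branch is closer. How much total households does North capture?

476

The indifferent point is the midpoint (5+32)/2 = 18.5; districts left of it (closer to North at 5) go to North, those right go to South.
  Zone V at 3 (w=70) → North
  Zone I at 8 (w=100) → North
  Zone VI at 11 (w=6) → North
  Zone III at 15 (w=300) → North
  Zone IV at 19 (w=6) → South
  Zone II at 38 (w=350) → South
North captures 476; South captures 356.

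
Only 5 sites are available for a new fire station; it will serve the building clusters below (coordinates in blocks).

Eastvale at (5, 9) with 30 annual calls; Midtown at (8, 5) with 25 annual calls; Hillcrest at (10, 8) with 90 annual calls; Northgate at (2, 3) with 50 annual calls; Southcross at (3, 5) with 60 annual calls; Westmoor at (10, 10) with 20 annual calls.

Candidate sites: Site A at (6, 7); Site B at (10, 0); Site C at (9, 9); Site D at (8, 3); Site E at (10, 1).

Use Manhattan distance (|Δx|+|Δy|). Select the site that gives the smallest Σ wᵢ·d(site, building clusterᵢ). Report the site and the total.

Total weighted distance at each candidate:
  Site A (6, 7): total = 1480
  Site B (10, 0): total = 2785
  Site C (9, 9): total = 1715
  Site D (8, 3): total = 1850
  Site E (10, 1): total = 2510
Minimum is at Site A with total 1480 blocks.

Site A, total 1480 blocks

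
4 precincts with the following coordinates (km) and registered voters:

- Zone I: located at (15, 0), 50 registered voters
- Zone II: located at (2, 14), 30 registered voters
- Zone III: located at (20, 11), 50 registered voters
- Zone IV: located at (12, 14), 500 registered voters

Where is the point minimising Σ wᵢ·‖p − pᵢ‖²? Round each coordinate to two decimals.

The minimiser of Σwᵢ‖p−pᵢ‖² is the weighted centroid p* = (Σwᵢpᵢ)/(Σwᵢ).
Σwᵢ = 630.
Σwᵢxᵢ = 50·15 + 30·2 + 50·20 + 500·12 = 7810.
Σwᵢyᵢ = 50·0 + 30·14 + 50·11 + 500·14 = 7970.
x* = 7810/630 = 12.40, y* = 7970/630 = 12.65.

(12.40, 12.65)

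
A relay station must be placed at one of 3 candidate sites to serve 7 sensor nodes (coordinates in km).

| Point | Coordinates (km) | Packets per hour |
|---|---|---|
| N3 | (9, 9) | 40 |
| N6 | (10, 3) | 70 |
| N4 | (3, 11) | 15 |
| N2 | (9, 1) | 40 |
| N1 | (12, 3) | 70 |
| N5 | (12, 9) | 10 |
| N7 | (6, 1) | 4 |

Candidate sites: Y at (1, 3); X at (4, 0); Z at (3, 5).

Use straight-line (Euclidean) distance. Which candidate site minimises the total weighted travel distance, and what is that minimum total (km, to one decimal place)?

Total weighted distance at each candidate:
  Y (1, 3): total = 2400.4
  X (4, 0): total = 1978.5
  Z (3, 5): total = 1940.4
Minimum is at Z with total 1940.4 km.

Z, total 1940.4 km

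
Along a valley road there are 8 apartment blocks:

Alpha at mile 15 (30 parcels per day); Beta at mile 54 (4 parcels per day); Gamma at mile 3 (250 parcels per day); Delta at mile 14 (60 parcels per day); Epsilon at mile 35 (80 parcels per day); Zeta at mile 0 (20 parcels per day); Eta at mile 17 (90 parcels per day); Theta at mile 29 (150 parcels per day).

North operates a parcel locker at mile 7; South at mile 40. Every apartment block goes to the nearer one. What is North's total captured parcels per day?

450

The indifferent point is the midpoint (7+40)/2 = 23.5; apartment blocks left of it (closer to North at 7) go to North, those right go to South.
  Zeta at 0 (w=20) → North
  Gamma at 3 (w=250) → North
  Delta at 14 (w=60) → North
  Alpha at 15 (w=30) → North
  Eta at 17 (w=90) → North
  Theta at 29 (w=150) → South
  Epsilon at 35 (w=80) → South
  Beta at 54 (w=4) → South
North captures 450; South captures 234.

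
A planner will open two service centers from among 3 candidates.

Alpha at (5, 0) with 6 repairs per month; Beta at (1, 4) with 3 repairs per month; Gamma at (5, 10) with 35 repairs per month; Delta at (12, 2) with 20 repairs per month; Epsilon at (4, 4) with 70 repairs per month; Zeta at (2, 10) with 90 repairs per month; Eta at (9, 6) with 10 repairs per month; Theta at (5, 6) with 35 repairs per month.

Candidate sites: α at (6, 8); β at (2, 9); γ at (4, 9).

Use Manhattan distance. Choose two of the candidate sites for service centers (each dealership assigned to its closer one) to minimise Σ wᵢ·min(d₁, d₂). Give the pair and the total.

Evaluate every pair (each demand assigned to the nearer of the two):
  {α, β}: total = 1082
  {β, γ}: total = 1108
  {α, γ}: total = 1163
Best pair: {α, β} with total 1082.

{α, β}, total 1082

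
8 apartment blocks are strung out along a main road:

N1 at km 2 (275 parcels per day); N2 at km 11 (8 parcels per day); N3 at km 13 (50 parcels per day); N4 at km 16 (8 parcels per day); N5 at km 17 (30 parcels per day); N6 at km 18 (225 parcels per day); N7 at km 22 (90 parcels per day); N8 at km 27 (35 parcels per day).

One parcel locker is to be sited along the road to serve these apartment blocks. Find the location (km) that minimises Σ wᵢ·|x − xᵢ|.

For a sum of weighted absolute distances on a line, the optimum is the weighted median (not the mean). Total weight W = 721; half-weight = 360.5.
Sort by position and accumulate weight:
  km 2 (N1, w=275) → cum 275
  km 11 (N2, w=8) → cum 283
  km 13 (N3, w=50) → cum 333
  km 16 (N4, w=8) → cum 341
  km 17 (N5, w=30) → cum 371  ≥ 360.5 → median here
  km 18 (N6, w=225) → cum 596
  km 22 (N7, w=90) → cum 686
  km 27 (N8, w=35) → cum 721
Optimal location: km 17.

x = 17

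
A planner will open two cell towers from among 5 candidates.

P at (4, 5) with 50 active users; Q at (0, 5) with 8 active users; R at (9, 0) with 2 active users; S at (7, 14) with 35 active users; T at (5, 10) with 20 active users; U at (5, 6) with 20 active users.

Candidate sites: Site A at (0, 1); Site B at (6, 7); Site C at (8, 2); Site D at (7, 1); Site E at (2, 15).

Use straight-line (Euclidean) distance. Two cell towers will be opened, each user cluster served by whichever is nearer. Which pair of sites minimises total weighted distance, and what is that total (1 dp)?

Evaluate every pair (each demand assigned to the nearer of the two):
  {Site B, Site E}: total = 477.2
  {Site A, Site B}: total = 527.7
  {Site B, Site C}: total = 535.5
  {Site B, Site D}: total = 535.5
  {Site C, Site E}: total = 717.9
  {Site D, Site E}: total = 721.8
  {Site A, Site E}: total = 769.5
  {Site A, Site C}: total = 978.8
  {Site C, Site D}: total = 1011.3
  {Site A, Site D}: total = 1033.6
Best pair: {Site B, Site E} with total 477.2.

{Site B, Site E}, total 477.2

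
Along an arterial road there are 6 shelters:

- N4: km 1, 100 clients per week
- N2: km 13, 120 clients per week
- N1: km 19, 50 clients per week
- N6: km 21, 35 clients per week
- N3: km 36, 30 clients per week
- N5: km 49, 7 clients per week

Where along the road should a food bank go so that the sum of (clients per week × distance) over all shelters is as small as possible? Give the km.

x = 13

For a sum of weighted absolute distances on a line, the optimum is the weighted median (not the mean). Total weight W = 342; half-weight = 171.
Sort by position and accumulate weight:
  km 1 (N4, w=100) → cum 100
  km 13 (N2, w=120) → cum 220  ≥ 171 → median here
  km 19 (N1, w=50) → cum 270
  km 21 (N6, w=35) → cum 305
  km 36 (N3, w=30) → cum 335
  km 49 (N5, w=7) → cum 342
Optimal location: km 13.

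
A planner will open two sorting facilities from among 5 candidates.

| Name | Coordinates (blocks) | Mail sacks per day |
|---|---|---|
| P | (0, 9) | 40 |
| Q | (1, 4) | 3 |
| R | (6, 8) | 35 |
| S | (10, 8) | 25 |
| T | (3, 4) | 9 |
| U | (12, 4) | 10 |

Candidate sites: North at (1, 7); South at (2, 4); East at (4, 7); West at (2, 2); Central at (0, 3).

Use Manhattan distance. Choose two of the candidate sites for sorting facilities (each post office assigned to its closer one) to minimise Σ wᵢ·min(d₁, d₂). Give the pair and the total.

Evaluate every pair (each demand assigned to the nearer of the two):
  {North, East}: total = 555
  {South, East}: total = 632
  {East, West}: total = 666
  {East, Central}: total = 672
  {North, South}: total = 692
  {North, West}: total = 736
  {North, Central}: total = 752
  {South, Central}: total = 932
  {South, West}: total = 972
  {West, Central}: total = 1093
Best pair: {North, East} with total 555.

{North, East}, total 555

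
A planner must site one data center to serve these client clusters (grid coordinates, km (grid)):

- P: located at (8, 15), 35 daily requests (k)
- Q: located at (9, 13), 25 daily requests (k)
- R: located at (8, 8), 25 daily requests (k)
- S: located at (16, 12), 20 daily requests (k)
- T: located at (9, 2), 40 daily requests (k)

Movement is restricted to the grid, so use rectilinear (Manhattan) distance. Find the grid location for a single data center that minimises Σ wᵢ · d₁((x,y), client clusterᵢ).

Manhattan distance separates: Σwᵢ(|x−xᵢ|+|y−yᵢ|) = Σwᵢ|x−xᵢ| + Σwᵢ|y−yᵢ|, so x and y are optimised independently as 1-D weighted medians.
Total weight W = 145; half = 72.5.
x-coordinate, sorted with cumulative weight:
  x=8 (P, w=35) cum 35
  x=8 (R, w=25) cum 60
  x=9 (Q, w=25) cum 85  ← median
  x=9 (T, w=40) cum 125
  x=16 (S, w=20) cum 145
⇒ x* = 9
y-coordinate, sorted with cumulative weight:
  y=2 (T, w=40) cum 40
  y=8 (R, w=25) cum 65
  y=12 (S, w=20) cum 85  ← median
  y=13 (Q, w=25) cum 110
  y=15 (P, w=35) cum 145
⇒ y* = 12

(9, 12)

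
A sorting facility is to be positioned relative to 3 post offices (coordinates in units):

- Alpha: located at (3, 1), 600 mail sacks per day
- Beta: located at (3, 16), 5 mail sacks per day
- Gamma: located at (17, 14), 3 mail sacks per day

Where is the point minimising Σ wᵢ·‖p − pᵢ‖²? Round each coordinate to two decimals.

The minimiser of Σwᵢ‖p−pᵢ‖² is the weighted centroid p* = (Σwᵢpᵢ)/(Σwᵢ).
Σwᵢ = 608.
Σwᵢxᵢ = 600·3 + 5·3 + 3·17 = 1866.
Σwᵢyᵢ = 600·1 + 5·16 + 3·14 = 722.
x* = 1866/608 = 3.07, y* = 722/608 = 1.19.

(3.07, 1.19)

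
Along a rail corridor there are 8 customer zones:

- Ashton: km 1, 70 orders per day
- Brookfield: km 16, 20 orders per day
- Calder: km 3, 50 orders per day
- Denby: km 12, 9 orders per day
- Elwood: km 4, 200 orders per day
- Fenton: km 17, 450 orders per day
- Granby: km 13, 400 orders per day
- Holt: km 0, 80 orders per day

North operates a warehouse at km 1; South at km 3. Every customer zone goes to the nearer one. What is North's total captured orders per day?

The indifferent point is the midpoint (1+3)/2 = 2; customer zones left of it (closer to North at 1) go to North, those right go to South.
  Holt at 0 (w=80) → North
  Ashton at 1 (w=70) → North
  Calder at 3 (w=50) → South
  Elwood at 4 (w=200) → South
  Denby at 12 (w=9) → South
  Granby at 13 (w=400) → South
  Brookfield at 16 (w=20) → South
  Fenton at 17 (w=450) → South
North captures 150; South captures 1129.

150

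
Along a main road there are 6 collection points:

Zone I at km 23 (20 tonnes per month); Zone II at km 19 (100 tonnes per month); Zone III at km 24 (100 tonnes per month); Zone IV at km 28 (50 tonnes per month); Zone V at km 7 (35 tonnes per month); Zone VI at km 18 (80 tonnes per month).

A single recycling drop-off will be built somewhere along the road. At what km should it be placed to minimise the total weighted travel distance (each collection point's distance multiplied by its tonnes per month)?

For a sum of weighted absolute distances on a line, the optimum is the weighted median (not the mean). Total weight W = 385; half-weight = 192.5.
Sort by position and accumulate weight:
  km 7 (Zone V, w=35) → cum 35
  km 18 (Zone VI, w=80) → cum 115
  km 19 (Zone II, w=100) → cum 215  ≥ 192.5 → median here
  km 23 (Zone I, w=20) → cum 235
  km 24 (Zone III, w=100) → cum 335
  km 28 (Zone IV, w=50) → cum 385
Optimal location: km 19.

x = 19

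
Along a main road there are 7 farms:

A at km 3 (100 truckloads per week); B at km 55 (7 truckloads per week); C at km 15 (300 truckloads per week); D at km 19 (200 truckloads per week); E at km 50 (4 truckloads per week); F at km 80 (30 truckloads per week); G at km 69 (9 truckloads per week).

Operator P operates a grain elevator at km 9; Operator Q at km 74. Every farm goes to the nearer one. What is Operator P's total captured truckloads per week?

600

The indifferent point is the midpoint (9+74)/2 = 41.5; farms left of it (closer to Operator P at 9) go to Operator P, those right go to Operator Q.
  A at 3 (w=100) → Operator P
  C at 15 (w=300) → Operator P
  D at 19 (w=200) → Operator P
  E at 50 (w=4) → Operator Q
  B at 55 (w=7) → Operator Q
  G at 69 (w=9) → Operator Q
  F at 80 (w=30) → Operator Q
Operator P captures 600; Operator Q captures 50.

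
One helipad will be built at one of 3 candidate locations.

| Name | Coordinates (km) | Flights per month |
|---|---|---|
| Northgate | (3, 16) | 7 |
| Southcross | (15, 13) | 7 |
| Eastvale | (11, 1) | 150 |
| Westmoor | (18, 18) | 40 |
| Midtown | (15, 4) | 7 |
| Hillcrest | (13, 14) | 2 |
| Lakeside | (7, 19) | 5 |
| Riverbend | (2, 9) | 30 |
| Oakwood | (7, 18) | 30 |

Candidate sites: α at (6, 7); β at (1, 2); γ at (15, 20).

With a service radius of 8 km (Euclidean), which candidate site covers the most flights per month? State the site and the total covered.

α, covering 180

Coverage radius r = 8 km; a point is covered iff (Δx)²+(Δy)² ≤ 8² = 64.
  α (6, 7): covers {Eastvale, Riverbend} → 180
  β (1, 2): covers {Riverbend} → 30
  γ (15, 20): covers {Southcross, Westmoor, Hillcrest} → 49
Maximum coverage at α: 180 flights per month.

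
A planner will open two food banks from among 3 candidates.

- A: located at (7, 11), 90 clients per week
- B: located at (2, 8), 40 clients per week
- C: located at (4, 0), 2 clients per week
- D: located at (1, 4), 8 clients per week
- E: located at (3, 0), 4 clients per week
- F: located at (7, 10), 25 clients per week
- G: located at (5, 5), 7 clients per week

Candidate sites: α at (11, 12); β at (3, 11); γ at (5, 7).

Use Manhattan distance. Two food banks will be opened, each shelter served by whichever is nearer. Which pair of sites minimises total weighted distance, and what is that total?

{β, γ}, total 767

Evaluate every pair (each demand assigned to the nearer of the two):
  {β, γ}: total = 767
  {α, β}: total = 841
  {α, γ}: total = 857
Best pair: {β, γ} with total 767.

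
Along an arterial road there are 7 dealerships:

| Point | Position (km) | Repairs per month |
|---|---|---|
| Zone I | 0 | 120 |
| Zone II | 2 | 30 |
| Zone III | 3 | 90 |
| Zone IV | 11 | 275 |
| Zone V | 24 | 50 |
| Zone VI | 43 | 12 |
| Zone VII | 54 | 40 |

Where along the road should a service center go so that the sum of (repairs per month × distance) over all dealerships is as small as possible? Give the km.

x = 11

For a sum of weighted absolute distances on a line, the optimum is the weighted median (not the mean). Total weight W = 617; half-weight = 308.5.
Sort by position and accumulate weight:
  km 0 (Zone I, w=120) → cum 120
  km 2 (Zone II, w=30) → cum 150
  km 3 (Zone III, w=90) → cum 240
  km 11 (Zone IV, w=275) → cum 515  ≥ 308.5 → median here
  km 24 (Zone V, w=50) → cum 565
  km 43 (Zone VI, w=12) → cum 577
  km 54 (Zone VII, w=40) → cum 617
Optimal location: km 11.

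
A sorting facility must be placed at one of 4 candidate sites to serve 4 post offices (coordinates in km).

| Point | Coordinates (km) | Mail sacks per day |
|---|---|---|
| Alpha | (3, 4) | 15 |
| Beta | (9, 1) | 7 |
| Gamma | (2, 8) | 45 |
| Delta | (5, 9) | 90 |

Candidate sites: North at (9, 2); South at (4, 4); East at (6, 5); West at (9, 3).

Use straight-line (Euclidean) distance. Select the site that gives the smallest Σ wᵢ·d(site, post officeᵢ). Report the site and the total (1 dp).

Total weighted distance at each candidate:
  North (9, 2): total = 1242.4
  South (4, 4): total = 716.0
  East (6, 5): total = 678.5
  West (9, 3): total = 1141.3
Minimum is at East with total 678.5 km.

East, total 678.5 km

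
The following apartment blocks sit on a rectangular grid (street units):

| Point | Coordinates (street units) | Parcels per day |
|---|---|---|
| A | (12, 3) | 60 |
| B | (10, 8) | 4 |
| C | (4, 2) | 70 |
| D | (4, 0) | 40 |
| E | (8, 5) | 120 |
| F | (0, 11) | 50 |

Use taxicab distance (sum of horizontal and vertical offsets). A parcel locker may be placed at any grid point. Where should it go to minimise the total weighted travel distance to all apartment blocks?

Manhattan distance separates: Σwᵢ(|x−xᵢ|+|y−yᵢ|) = Σwᵢ|x−xᵢ| + Σwᵢ|y−yᵢ|, so x and y are optimised independently as 1-D weighted medians.
Total weight W = 344; half = 172.
x-coordinate, sorted with cumulative weight:
  x=0 (F, w=50) cum 50
  x=4 (C, w=70) cum 120
  x=4 (D, w=40) cum 160
  x=8 (E, w=120) cum 280  ← median
  x=10 (B, w=4) cum 284
  x=12 (A, w=60) cum 344
⇒ x* = 8
y-coordinate, sorted with cumulative weight:
  y=0 (D, w=40) cum 40
  y=2 (C, w=70) cum 110
  y=3 (A, w=60) cum 170
  y=5 (E, w=120) cum 290  ← median
  y=8 (B, w=4) cum 294
  y=11 (F, w=50) cum 344
⇒ y* = 5

(8, 5)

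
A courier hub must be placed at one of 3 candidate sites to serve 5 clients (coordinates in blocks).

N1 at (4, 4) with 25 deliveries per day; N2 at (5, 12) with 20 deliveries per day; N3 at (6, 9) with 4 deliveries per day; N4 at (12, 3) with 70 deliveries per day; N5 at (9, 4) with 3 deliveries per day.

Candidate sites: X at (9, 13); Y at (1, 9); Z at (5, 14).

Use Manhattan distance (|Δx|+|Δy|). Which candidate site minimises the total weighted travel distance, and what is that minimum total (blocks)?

X, total 1415 blocks

Total weighted distance at each candidate:
  X (9, 13): total = 1415
  Y (1, 9): total = 1589
  Z (5, 14): total = 1641
Minimum is at X with total 1415 blocks.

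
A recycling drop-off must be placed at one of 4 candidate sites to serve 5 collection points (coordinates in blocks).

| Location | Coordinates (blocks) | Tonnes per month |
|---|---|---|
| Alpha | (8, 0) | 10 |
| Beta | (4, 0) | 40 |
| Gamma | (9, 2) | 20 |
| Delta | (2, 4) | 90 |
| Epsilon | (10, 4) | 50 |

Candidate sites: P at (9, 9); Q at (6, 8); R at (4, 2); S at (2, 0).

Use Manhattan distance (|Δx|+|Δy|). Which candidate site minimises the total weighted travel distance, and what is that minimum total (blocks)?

R, total 1000 blocks

Total weighted distance at each candidate:
  P (9, 9): total = 2180
  Q (6, 8): total = 1800
  R (4, 2): total = 1000
  S (2, 0): total = 1280
Minimum is at R with total 1000 blocks.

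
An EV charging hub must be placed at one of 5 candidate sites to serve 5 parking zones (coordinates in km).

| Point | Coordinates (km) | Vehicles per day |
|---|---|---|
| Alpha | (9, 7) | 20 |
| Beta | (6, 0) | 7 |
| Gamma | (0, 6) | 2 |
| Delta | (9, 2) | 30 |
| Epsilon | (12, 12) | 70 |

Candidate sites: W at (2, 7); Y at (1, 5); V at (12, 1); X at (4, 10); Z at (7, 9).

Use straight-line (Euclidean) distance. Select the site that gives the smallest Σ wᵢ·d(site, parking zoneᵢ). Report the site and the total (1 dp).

Total weighted distance at each candidate:
  W (2, 7): total = 1241.6
  Y (1, 5): total = 1386.3
  V (12, 1): total = 1067.6
  X (4, 10): total = 1059.6
  Z (7, 9): total = 761.8
Minimum is at Z with total 761.8 km.

Z, total 761.8 km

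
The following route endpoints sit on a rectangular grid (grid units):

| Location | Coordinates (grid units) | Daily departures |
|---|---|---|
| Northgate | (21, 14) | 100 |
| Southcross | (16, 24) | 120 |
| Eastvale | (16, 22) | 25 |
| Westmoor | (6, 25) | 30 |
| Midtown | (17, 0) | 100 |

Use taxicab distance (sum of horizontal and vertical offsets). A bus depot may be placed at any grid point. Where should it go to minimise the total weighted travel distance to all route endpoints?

Manhattan distance separates: Σwᵢ(|x−xᵢ|+|y−yᵢ|) = Σwᵢ|x−xᵢ| + Σwᵢ|y−yᵢ|, so x and y are optimised independently as 1-D weighted medians.
Total weight W = 375; half = 187.5.
x-coordinate, sorted with cumulative weight:
  x=6 (Westmoor, w=30) cum 30
  x=16 (Southcross, w=120) cum 150
  x=16 (Eastvale, w=25) cum 175
  x=17 (Midtown, w=100) cum 275  ← median
  x=21 (Northgate, w=100) cum 375
⇒ x* = 17
y-coordinate, sorted with cumulative weight:
  y=0 (Midtown, w=100) cum 100
  y=14 (Northgate, w=100) cum 200  ← median
  y=22 (Eastvale, w=25) cum 225
  y=24 (Southcross, w=120) cum 345
  y=25 (Westmoor, w=30) cum 375
⇒ y* = 14

(17, 14)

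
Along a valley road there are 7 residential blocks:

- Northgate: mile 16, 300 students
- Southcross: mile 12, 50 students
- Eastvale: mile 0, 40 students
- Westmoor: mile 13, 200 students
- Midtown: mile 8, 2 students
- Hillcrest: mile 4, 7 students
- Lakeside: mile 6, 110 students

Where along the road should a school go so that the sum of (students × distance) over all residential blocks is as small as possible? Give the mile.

x = 13

For a sum of weighted absolute distances on a line, the optimum is the weighted median (not the mean). Total weight W = 709; half-weight = 354.5.
Sort by position and accumulate weight:
  mile 0 (Eastvale, w=40) → cum 40
  mile 4 (Hillcrest, w=7) → cum 47
  mile 6 (Lakeside, w=110) → cum 157
  mile 8 (Midtown, w=2) → cum 159
  mile 12 (Southcross, w=50) → cum 209
  mile 13 (Westmoor, w=200) → cum 409  ≥ 354.5 → median here
  mile 16 (Northgate, w=300) → cum 709
Optimal location: mile 13.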